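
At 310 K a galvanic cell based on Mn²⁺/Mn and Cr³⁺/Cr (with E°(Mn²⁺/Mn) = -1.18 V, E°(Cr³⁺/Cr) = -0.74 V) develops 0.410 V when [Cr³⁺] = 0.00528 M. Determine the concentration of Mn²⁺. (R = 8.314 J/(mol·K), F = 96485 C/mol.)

0.29 M

From the Nernst equation, ln Q = nF(E° − E)/RT = 6×96485×(0.44 − 0.410)/(8.314×310) = 6.738, so Q = 844.
With Q = [Mn²⁺]^3/[Cr³⁺]^2 and the known concentrations, [Mn²⁺]^3 in the numerator gives [Mn²⁺] = 0.29 M.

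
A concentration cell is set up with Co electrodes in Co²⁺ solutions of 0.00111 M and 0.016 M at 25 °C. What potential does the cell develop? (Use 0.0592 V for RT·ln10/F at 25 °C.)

0.034 V

Both half-cells are Co²⁺/Co, so E°_cell = 0. The concentrated side is the cathode; the cell reaction moves Co²⁺ from high to low concentration with n = 2.
Q = [Co²⁺]_dilute/[Co²⁺]_conc = 0.00111/0.016 = 0.0694.
E = 0 − (0.0592/2) log Q = −(0.0592/2)(-1.159) = 0.0343 V.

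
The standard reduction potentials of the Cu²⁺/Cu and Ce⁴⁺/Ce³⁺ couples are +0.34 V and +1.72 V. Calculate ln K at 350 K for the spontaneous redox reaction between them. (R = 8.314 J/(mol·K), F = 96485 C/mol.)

ln K = 91.5

E°_cell = +1.72 − (+0.34) = 1.38 V, with n = 2 electrons transferred.
At equilibrium E = 0, so the Nernst equation gives ln K = nFE°/RT = (2)(96485)(1.38)/((8.314)(350)) = 91.51.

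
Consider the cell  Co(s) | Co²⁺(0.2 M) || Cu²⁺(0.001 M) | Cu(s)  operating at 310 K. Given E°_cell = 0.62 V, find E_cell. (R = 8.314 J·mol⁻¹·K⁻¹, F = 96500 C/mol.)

Balancing electrons gives n = 2; the reaction quotient is Q = [Co²⁺]/[Cu²⁺] = 200.
E = E° − (RT/nF) ln Q = 0.62 − (8.314×310)/(2×96500) × (5.298) = 0.620 − 0.071 = 0.549 V.

0.549 V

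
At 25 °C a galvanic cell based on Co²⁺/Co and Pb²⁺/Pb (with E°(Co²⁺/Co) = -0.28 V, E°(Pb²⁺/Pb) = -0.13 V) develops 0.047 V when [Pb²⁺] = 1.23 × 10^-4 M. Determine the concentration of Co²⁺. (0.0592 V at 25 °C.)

0.37 M

From the Nernst equation, log Q = n(E° − E)/0.0592 = 2(0.15 − 0.047)/0.0592 = 3.480, so Q = 3020.
With Q = [Co²⁺]/[Pb²⁺] and the known concentrations, [Co²⁺] in the numerator gives [Co²⁺] = 0.37 M.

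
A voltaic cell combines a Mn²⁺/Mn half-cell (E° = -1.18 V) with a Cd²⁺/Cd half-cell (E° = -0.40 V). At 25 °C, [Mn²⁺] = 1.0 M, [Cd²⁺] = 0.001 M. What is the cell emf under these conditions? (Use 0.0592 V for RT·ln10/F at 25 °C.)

The Cd²⁺/Cd couple has the higher reduction potential and acts as the cathode, so E°_cell = -0.40 − (-1.18) = 0.78 V.
Balancing electrons gives n = 2; the reaction quotient is Q = [Mn²⁺]/[Cd²⁺] = 1000.
At 25 °C, E = E° − (0.0592/n) log Q = 0.78 − (0.0592/2)(3.000) = 0.780 − 0.089 = 0.691 V.

0.691 V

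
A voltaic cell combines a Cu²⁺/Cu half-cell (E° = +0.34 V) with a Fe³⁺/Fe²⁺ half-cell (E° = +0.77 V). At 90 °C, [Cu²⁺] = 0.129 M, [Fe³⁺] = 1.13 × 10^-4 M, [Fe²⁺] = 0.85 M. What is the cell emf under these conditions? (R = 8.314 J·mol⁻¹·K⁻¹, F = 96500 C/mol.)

The Fe³⁺/Fe²⁺ couple has the higher reduction potential and acts as the cathode, so E°_cell = +0.77 − (+0.34) = 0.43 V.
Balancing electrons gives n = 2; the reaction quotient is Q = [Cu²⁺]·[Fe²⁺]^2/[Fe³⁺]^2 = 7.3 × 10^6.
E = E° − (RT/nF) ln Q = 0.43 − (8.314×363)/(2×96500) × (15.803) = 0.430 − 0.247 = 0.183 V.

0.183 V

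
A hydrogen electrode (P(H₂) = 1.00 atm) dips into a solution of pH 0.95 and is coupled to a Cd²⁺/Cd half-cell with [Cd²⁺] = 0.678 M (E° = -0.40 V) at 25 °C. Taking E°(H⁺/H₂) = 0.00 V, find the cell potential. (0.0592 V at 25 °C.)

0.35 V

The hydrogen couple is the cathode, so E°_cell = 0.40 V; n = 2.
[H⁺] = 10^(−0.95) = 0.11 M, and Q = [Cd²⁺]·P(H₂) / [H⁺]^2 = 53.9.
E = E° − (0.0592/2) log Q = 0.40 − (0.0592/2)(1.731) = 0.349 V.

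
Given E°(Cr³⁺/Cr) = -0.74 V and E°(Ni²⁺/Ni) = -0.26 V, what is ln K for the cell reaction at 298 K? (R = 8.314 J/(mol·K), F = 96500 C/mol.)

E°_cell = -0.26 − (-0.74) = 0.48 V, with n = 6 electrons transferred.
At equilibrium E = 0, so the Nernst equation gives ln K = nFE°/RT = (6)(96500)(0.48)/((8.314)(298)) = 112.17.

ln K = 112.2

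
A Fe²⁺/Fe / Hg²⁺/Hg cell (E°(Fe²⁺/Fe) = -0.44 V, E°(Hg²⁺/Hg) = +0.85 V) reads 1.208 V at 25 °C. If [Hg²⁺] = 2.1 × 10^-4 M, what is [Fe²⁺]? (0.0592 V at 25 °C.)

From the Nernst equation, log Q = n(E° − E)/0.0592 = 2(1.29 − 1.208)/0.0592 = 2.770, so Q = 589.
With Q = [Fe²⁺]/[Hg²⁺] and the known concentrations, [Fe²⁺] in the numerator gives [Fe²⁺] = 0.12 M.

0.12 M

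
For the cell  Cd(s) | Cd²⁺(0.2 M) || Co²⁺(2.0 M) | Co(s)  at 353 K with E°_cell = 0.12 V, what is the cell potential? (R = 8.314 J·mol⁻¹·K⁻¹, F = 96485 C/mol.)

0.155 V

Balancing electrons gives n = 2; the reaction quotient is Q = [Cd²⁺]/[Co²⁺] = 0.100.
E = E° − (RT/nF) ln Q = 0.12 − (8.314×353)/(2×96485) × (-2.303) = 0.120 + 0.035 = 0.155 V.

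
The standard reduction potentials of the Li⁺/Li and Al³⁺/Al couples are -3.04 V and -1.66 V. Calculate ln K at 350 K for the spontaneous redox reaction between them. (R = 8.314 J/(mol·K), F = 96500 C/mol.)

E°_cell = -1.66 − (-3.04) = 1.38 V, with n = 3 electrons transferred.
At equilibrium E = 0, so the Nernst equation gives ln K = nFE°/RT = (3)(96500)(1.38)/((8.314)(350)) = 137.29.

ln K = 137.3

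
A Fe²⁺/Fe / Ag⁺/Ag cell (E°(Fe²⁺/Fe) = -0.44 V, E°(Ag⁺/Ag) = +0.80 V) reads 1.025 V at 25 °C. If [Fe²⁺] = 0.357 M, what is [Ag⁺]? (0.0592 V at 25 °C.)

From the Nernst equation, log Q = n(E° − E)/0.0592 = 2(1.24 − 1.025)/0.0592 = 7.264, so Q = 1.83 × 10^7.
With Q = [Fe²⁺]/[Ag⁺]^2 and the known concentrations, [Ag⁺]^2 in the denominator gives [Ag⁺] = 1.4 × 10^-4 M.

1.4 × 10^-4 M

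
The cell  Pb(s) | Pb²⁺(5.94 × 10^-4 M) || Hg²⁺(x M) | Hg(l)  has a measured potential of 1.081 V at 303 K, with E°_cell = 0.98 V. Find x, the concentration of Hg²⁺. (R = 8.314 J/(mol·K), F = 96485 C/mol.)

1.4 M

From the Nernst equation, ln Q = nF(E° − E)/RT = 2×96485×(0.98 − 1.081)/(8.314×303) = -7.737, so Q = 4.36 × 10^-4.
With Q = [Pb²⁺]/[Hg²⁺] and the known concentrations, [Hg²⁺] in the denominator gives [Hg²⁺] = 1.4 M.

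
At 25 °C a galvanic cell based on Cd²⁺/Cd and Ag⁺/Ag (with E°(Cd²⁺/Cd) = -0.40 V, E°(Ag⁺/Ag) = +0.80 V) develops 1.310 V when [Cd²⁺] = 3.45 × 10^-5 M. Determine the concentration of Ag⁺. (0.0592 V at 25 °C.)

0.42 M

From the Nernst equation, log Q = n(E° − E)/0.0592 = 2(1.20 − 1.310)/0.0592 = -3.716, so Q = 1.92 × 10^-4.
With Q = [Cd²⁺]/[Ag⁺]^2 and the known concentrations, [Ag⁺]^2 in the denominator gives [Ag⁺] = 0.42 M.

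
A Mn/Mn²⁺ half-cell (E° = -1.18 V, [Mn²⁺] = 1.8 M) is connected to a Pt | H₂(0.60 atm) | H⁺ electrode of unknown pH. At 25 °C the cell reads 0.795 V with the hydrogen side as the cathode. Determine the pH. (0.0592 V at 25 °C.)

pH = 6.49

E°_cell = 1.18 V and n = 2.
log Q = n(E° − E)/0.0592 = 2×(1.18 − 0.795)/0.0592 = 13.007.
With Q = [Mn²⁺]·P(H₂) / [H⁺]^2, solving for [H⁺] gives log[H⁺] = -6.487, so pH = 6.49.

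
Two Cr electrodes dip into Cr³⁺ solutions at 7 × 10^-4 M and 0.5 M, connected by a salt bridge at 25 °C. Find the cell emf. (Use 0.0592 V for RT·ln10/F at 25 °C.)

0.056 V

Both half-cells are Cr³⁺/Cr, so E°_cell = 0. The concentrated side is the cathode; the cell reaction moves Cr³⁺ from high to low concentration with n = 3.
Q = [Cr³⁺]_dilute/[Cr³⁺]_conc = 7 × 10^-4/0.5 = 0.00140.
E = 0 − (0.0592/3) log Q = −(0.0592/3)(-2.854) = 0.0563 V.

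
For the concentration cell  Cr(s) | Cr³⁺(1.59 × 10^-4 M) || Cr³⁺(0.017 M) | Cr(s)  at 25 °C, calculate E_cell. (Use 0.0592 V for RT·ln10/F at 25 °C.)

Both half-cells are Cr³⁺/Cr, so E°_cell = 0. The concentrated side is the cathode; the cell reaction moves Cr³⁺ from high to low concentration with n = 3.
Q = [Cr³⁺]_dilute/[Cr³⁺]_conc = 1.59 × 10^-4/0.017 = 0.00935.
E = 0 − (0.0592/3) log Q = −(0.0592/3)(-2.029) = 0.0400 V.

0.040 V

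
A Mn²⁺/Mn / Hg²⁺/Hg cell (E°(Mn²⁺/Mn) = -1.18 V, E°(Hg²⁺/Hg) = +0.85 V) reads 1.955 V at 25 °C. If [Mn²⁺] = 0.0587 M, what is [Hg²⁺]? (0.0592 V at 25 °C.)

From the Nernst equation, log Q = n(E° − E)/0.0592 = 2(2.03 − 1.955)/0.0592 = 2.534, so Q = 342.
With Q = [Mn²⁺]/[Hg²⁺] and the known concentrations, [Hg²⁺] in the denominator gives [Hg²⁺] = 1.7 × 10^-4 M.

1.7 × 10^-4 M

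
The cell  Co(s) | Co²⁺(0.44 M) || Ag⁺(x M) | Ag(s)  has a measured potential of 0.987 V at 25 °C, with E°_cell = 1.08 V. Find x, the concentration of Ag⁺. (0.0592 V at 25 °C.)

From the Nernst equation, log Q = n(E° − E)/0.0592 = 2(1.08 − 0.987)/0.0592 = 3.142, so Q = 1390.
With Q = [Co²⁺]/[Ag⁺]^2 and the known concentrations, [Ag⁺]^2 in the denominator gives [Ag⁺] = 0.018 M.

0.018 M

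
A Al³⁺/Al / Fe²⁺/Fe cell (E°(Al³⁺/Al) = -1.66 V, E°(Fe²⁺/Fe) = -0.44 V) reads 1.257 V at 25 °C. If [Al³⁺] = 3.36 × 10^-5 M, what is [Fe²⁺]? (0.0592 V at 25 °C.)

0.019 M

From the Nernst equation, log Q = n(E° − E)/0.0592 = 6(1.22 − 1.257)/0.0592 = -3.750, so Q = 1.78 × 10^-4.
With Q = [Al³⁺]^2/[Fe²⁺]^3 and the known concentrations, [Fe²⁺]^3 in the denominator gives [Fe²⁺] = 0.019 M.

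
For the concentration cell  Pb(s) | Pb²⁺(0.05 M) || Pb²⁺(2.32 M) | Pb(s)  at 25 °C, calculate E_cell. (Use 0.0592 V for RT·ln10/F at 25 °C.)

Both half-cells are Pb²⁺/Pb, so E°_cell = 0. The concentrated side is the cathode; the cell reaction moves Pb²⁺ from high to low concentration with n = 2.
Q = [Pb²⁺]_dilute/[Pb²⁺]_conc = 0.05/2.32 = 0.0216.
E = 0 − (0.0592/2) log Q = −(0.0592/2)(-1.667) = 0.0493 V.

0.049 V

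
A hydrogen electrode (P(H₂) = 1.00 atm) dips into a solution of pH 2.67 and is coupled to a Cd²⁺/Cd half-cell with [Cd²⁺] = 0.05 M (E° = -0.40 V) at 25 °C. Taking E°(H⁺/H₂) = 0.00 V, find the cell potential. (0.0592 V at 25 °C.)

0.28 V

The hydrogen couple is the cathode, so E°_cell = 0.40 V; n = 2.
[H⁺] = 10^(−2.67) = 0.0021 M, and Q = [Cd²⁺]·P(H₂) / [H⁺]^2 = 1.09 × 10^4.
E = E° − (0.0592/2) log Q = 0.40 − (0.0592/2)(4.039) = 0.280 V.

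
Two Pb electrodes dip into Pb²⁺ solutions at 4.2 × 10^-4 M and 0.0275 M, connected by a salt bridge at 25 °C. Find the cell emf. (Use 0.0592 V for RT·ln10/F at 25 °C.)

0.054 V

Both half-cells are Pb²⁺/Pb, so E°_cell = 0. The concentrated side is the cathode; the cell reaction moves Pb²⁺ from high to low concentration with n = 2.
Q = [Pb²⁺]_dilute/[Pb²⁺]_conc = 4.2 × 10^-4/0.0275 = 0.0153.
E = 0 − (0.0592/2) log Q = −(0.0592/2)(-1.816) = 0.0538 V.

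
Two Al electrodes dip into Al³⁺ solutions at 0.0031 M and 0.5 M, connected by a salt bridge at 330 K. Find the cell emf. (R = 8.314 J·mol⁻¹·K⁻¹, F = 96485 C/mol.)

Both half-cells are Al³⁺/Al, so E°_cell = 0. The concentrated side is the cathode; the cell reaction moves Al³⁺ from high to low concentration with n = 3.
Q = [Al³⁺]_dilute/[Al³⁺]_conc = 0.0031/0.5 = 0.00620.
E = 0 − (RT/nF) ln Q = −((8.314×330)/(3×96485))(-5.083) = 0.0482 V.

0.048 V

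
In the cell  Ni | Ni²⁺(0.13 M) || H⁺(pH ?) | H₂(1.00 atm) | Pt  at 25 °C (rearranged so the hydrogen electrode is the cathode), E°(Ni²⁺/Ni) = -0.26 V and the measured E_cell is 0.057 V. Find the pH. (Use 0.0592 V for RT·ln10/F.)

pH = 3.87

E°_cell = 0.26 V and n = 2.
log Q = n(E° − E)/0.0592 = 2×(0.26 − 0.057)/0.0592 = 6.858.
With Q = [Ni²⁺]·P(H₂) / [H⁺]^2, solving for [H⁺] gives log[H⁺] = -3.872, so pH = 3.87.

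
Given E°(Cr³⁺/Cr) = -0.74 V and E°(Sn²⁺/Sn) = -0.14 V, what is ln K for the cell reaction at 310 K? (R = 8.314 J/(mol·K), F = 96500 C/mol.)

ln K = 134.8

E°_cell = -0.14 − (-0.74) = 0.60 V, with n = 6 electrons transferred.
At equilibrium E = 0, so the Nernst equation gives ln K = nFE°/RT = (6)(96500)(0.60)/((8.314)(310)) = 134.79.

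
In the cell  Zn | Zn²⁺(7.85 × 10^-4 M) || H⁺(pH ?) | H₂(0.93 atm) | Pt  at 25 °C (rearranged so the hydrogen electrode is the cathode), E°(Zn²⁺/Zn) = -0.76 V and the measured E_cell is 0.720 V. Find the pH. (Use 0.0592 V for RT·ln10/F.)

pH = 2.24

E°_cell = 0.76 V and n = 2.
log Q = n(E° − E)/0.0592 = 2×(0.76 − 0.720)/0.0592 = 1.351.
With Q = [Zn²⁺]·P(H₂) / [H⁺]^2, solving for [H⁺] gives log[H⁺] = -2.244, so pH = 2.24.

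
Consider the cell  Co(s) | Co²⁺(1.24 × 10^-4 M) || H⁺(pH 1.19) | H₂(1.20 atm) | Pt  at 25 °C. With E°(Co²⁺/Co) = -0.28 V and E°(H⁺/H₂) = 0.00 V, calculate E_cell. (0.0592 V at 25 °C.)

The hydrogen couple is the cathode, so E°_cell = 0.28 V; n = 2.
[H⁺] = 10^(−1.19) = 0.065 M, and Q = [Co²⁺]·P(H₂) / [H⁺]^2 = 0.0357.
E = E° − (0.0592/2) log Q = 0.28 − (0.0592/2)(-1.447) = 0.323 V.

0.32 V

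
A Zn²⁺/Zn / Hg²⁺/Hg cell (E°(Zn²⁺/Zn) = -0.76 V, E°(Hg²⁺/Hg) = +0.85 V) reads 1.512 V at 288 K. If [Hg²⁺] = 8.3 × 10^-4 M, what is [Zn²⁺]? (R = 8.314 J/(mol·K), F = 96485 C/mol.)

2.2 M

From the Nernst equation, ln Q = nF(E° − E)/RT = 2×96485×(1.61 − 1.512)/(8.314×288) = 7.898, so Q = 2690.
With Q = [Zn²⁺]/[Hg²⁺] and the known concentrations, [Zn²⁺] in the numerator gives [Zn²⁺] = 2.2 M.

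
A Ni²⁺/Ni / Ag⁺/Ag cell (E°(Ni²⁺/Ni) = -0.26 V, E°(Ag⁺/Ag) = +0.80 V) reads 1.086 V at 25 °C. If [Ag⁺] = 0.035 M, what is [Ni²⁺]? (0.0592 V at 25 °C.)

1.6 × 10^-4 M

From the Nernst equation, log Q = n(E° − E)/0.0592 = 2(1.06 − 1.086)/0.0592 = -0.878, so Q = 0.132.
With Q = [Ni²⁺]/[Ag⁺]^2 and the known concentrations, [Ni²⁺] in the numerator gives [Ni²⁺] = 1.6 × 10^-4 M.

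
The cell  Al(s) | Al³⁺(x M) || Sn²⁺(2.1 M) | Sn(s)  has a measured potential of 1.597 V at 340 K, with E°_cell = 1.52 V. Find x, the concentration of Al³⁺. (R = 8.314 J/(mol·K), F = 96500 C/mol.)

0.0011 M

From the Nernst equation, ln Q = nF(E° − E)/RT = 6×96500×(1.52 − 1.597)/(8.314×340) = -15.772, so Q = 1.41 × 10^-7.
With Q = [Al³⁺]^2/[Sn²⁺]^3 and the known concentrations, [Al³⁺]^2 in the numerator gives [Al³⁺] = 0.0011 M.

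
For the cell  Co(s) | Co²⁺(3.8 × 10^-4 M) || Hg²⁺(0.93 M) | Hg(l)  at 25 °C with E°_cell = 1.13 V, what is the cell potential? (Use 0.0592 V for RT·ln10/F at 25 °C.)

1.23 V

Balancing electrons gives n = 2; the reaction quotient is Q = [Co²⁺]/[Hg²⁺] = 4.09 × 10^-4.
At 25 °C, E = E° − (0.0592/n) log Q = 1.13 − (0.0592/2)(-3.389) = 1.130 + 0.100 = 1.230 V.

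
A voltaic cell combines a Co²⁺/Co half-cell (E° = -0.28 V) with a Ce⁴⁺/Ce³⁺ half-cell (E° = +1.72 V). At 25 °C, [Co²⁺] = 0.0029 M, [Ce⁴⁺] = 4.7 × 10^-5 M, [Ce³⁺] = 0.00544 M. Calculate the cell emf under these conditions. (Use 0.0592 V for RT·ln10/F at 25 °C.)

1.95 V

The Ce⁴⁺/Ce³⁺ couple has the higher reduction potential and acts as the cathode, so E°_cell = +1.72 − (-0.28) = 2.00 V.
Balancing electrons gives n = 2; the reaction quotient is Q = [Co²⁺]·[Ce³⁺]^2/[Ce⁴⁺]^2 = 38.9.
At 25 °C, E = E° − (0.0592/n) log Q = 2.00 − (0.0592/2)(1.589) = 2.000 − 0.047 = 1.953 V.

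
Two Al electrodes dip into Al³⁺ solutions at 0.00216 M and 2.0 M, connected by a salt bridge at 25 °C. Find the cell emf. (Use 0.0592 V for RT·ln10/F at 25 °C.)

Both half-cells are Al³⁺/Al, so E°_cell = 0. The concentrated side is the cathode; the cell reaction moves Al³⁺ from high to low concentration with n = 3.
Q = [Al³⁺]_dilute/[Al³⁺]_conc = 0.00216/2.0 = 0.00108.
E = 0 − (0.0592/3) log Q = −(0.0592/3)(-2.967) = 0.0585 V.

0.059 V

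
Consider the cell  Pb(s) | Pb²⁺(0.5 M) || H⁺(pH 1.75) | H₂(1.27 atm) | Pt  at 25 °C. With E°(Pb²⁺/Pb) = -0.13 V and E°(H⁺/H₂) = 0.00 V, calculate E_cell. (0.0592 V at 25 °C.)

The hydrogen couple is the cathode, so E°_cell = 0.13 V; n = 2.
[H⁺] = 10^(−1.75) = 0.018 M, and Q = [Pb²⁺]·P(H₂) / [H⁺]^2 = 2010.
E = E° − (0.0592/2) log Q = 0.13 − (0.0592/2)(3.303) = 0.032 V.

0.032 V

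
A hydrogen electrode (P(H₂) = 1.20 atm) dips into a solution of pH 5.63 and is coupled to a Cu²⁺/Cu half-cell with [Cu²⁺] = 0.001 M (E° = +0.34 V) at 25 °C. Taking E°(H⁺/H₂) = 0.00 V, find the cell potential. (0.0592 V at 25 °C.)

0.59 V

The Cu²⁺/Cu couple is the cathode, so E°_cell = 0.34 V; n = 2.
[H⁺] = 10^(−5.63) = 2.3 × 10^-6 M, and Q = [H⁺]^2 / ([Cu²⁺]·P(H₂)) = 4.58 × 10^-9.
E = E° − (0.0592/2) log Q = 0.34 − (0.0592/2)(-8.339) = 0.587 V.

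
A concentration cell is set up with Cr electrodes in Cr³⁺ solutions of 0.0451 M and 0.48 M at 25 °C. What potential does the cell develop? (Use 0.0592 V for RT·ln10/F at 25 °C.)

Both half-cells are Cr³⁺/Cr, so E°_cell = 0. The concentrated side is the cathode; the cell reaction moves Cr³⁺ from high to low concentration with n = 3.
Q = [Cr³⁺]_dilute/[Cr³⁺]_conc = 0.0451/0.48 = 0.0940.
E = 0 − (0.0592/3) log Q = −(0.0592/3)(-1.027) = 0.0203 V.

0.020 V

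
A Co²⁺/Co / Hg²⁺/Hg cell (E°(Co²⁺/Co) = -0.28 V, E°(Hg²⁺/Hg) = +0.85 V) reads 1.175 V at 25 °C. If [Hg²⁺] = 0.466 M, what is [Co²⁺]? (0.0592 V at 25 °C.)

From the Nernst equation, log Q = n(E° − E)/0.0592 = 2(1.13 − 1.175)/0.0592 = -1.520, so Q = 0.0302.
With Q = [Co²⁺]/[Hg²⁺] and the known concentrations, [Co²⁺] in the numerator gives [Co²⁺] = 0.014 M.

0.014 M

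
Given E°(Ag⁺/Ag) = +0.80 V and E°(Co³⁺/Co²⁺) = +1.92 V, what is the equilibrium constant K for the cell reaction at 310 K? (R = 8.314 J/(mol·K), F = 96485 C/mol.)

E°_cell = +1.92 − (+0.80) = 1.12 V, with n = 1 electron transferred.
At equilibrium E = 0, so the Nernst equation gives ln K = nFE°/RT = (1)(96485)(1.12)/((8.314)(310)) = 41.93.
K = e^41.93 = 1.6 × 10^18.

1.6 × 10^18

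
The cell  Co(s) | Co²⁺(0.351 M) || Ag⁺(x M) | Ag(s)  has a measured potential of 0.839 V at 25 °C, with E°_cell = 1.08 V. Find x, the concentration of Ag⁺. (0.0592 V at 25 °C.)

5 × 10^-5 M

From the Nernst equation, log Q = n(E° − E)/0.0592 = 2(1.08 − 0.839)/0.0592 = 8.142, so Q = 1.39 × 10^8.
With Q = [Co²⁺]/[Ag⁺]^2 and the known concentrations, [Ag⁺]^2 in the denominator gives [Ag⁺] = 5 × 10^-5 M.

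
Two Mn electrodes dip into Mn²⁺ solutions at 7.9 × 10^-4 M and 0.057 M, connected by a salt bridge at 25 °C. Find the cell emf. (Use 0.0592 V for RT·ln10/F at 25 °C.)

0.055 V

Both half-cells are Mn²⁺/Mn, so E°_cell = 0. The concentrated side is the cathode; the cell reaction moves Mn²⁺ from high to low concentration with n = 2.
Q = [Mn²⁺]_dilute/[Mn²⁺]_conc = 7.9 × 10^-4/0.057 = 0.0139.
E = 0 − (0.0592/2) log Q = −(0.0592/2)(-1.858) = 0.0550 V.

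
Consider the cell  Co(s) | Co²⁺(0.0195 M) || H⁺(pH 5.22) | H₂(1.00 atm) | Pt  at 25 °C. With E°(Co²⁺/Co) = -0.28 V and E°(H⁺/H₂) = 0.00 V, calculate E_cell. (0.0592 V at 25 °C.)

0.022 V

The hydrogen couple is the cathode, so E°_cell = 0.28 V; n = 2.
[H⁺] = 10^(−5.22) = 6 × 10^-6 M, and Q = [Co²⁺]·P(H₂) / [H⁺]^2 = 5.37 × 10^8.
E = E° − (0.0592/2) log Q = 0.28 − (0.0592/2)(8.730) = 0.022 V.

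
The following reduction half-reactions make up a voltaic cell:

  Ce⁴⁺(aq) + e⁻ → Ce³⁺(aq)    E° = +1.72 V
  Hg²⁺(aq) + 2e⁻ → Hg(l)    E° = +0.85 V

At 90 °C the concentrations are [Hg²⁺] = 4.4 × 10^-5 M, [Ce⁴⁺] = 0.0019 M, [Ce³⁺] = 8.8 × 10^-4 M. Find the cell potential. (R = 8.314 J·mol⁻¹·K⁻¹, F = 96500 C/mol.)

1.05 V

The Ce⁴⁺/Ce³⁺ couple has the higher reduction potential and acts as the cathode, so E°_cell = +1.72 − (+0.85) = 0.87 V.
Balancing electrons gives n = 2; the reaction quotient is Q = [Hg²⁺]·[Ce³⁺]^2/[Ce⁴⁺]^2 = 9.44 × 10^-6.
E = E° − (RT/nF) ln Q = 0.87 − (8.314×363)/(2×96500) × (-11.571) = 0.870 + 0.181 = 1.051 V.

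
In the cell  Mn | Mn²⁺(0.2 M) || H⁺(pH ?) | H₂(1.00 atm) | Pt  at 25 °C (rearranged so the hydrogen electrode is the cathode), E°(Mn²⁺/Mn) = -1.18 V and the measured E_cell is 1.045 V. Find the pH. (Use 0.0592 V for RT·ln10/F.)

E°_cell = 1.18 V and n = 2.
log Q = n(E° − E)/0.0592 = 2×(1.18 − 1.045)/0.0592 = 4.561.
With Q = [Mn²⁺]·P(H₂) / [H⁺]^2, solving for [H⁺] gives log[H⁺] = -2.630, so pH = 2.63.

pH = 2.63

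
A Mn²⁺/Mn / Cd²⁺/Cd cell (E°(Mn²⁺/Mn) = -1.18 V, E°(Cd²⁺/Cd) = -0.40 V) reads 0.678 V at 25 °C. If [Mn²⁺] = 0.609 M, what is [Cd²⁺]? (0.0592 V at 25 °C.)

From the Nernst equation, log Q = n(E° − E)/0.0592 = 2(0.78 − 0.678)/0.0592 = 3.446, so Q = 2790.
With Q = [Mn²⁺]/[Cd²⁺] and the known concentrations, [Cd²⁺] in the denominator gives [Cd²⁺] = 2.2 × 10^-4 M.

2.2 × 10^-4 M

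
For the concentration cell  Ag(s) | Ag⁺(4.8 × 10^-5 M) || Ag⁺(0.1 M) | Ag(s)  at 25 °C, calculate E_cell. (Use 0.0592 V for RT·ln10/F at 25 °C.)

Both half-cells are Ag⁺/Ag, so E°_cell = 0. The concentrated side is the cathode; the cell reaction moves Ag⁺ from high to low concentration with n = 1.
Q = [Ag⁺]_dilute/[Ag⁺]_conc = 4.8 × 10^-5/0.1 = 4.8 × 10^-4.
E = 0 − (0.0592/1) log Q = −(0.0592/1)(-3.319) = 0.1965 V.

0.20 V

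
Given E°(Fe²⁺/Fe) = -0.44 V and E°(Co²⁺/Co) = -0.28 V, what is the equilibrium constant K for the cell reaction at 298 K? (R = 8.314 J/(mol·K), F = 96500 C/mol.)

2.6 × 10^5

E°_cell = -0.28 − (-0.44) = 0.16 V, with n = 2 electrons transferred.
At equilibrium E = 0, so the Nernst equation gives ln K = nFE°/RT = (2)(96500)(0.16)/((8.314)(298)) = 12.46.
K = e^12.46 = 2.6 × 10^5.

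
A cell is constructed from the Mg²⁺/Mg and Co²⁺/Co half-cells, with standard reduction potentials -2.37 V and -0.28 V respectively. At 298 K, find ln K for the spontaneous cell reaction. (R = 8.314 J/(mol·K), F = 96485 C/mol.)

E°_cell = -0.28 − (-2.37) = 2.09 V, with n = 2 electrons transferred.
At equilibrium E = 0, so the Nernst equation gives ln K = nFE°/RT = (2)(96485)(2.09)/((8.314)(298)) = 162.78.

ln K = 162.8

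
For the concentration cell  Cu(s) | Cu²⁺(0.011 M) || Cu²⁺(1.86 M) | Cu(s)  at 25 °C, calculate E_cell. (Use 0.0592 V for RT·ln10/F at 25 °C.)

0.066 V

Both half-cells are Cu²⁺/Cu, so E°_cell = 0. The concentrated side is the cathode; the cell reaction moves Cu²⁺ from high to low concentration with n = 2.
Q = [Cu²⁺]_dilute/[Cu²⁺]_conc = 0.011/1.86 = 0.00591.
E = 0 − (0.0592/2) log Q = −(0.0592/2)(-2.228) = 0.0659 V.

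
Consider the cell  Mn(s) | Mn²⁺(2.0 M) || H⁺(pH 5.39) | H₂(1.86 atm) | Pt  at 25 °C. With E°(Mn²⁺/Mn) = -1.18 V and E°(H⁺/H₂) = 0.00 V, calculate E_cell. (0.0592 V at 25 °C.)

0.84 V

The hydrogen couple is the cathode, so E°_cell = 1.18 V; n = 2.
[H⁺] = 10^(−5.39) = 4.1 × 10^-6 M, and Q = [Mn²⁺]·P(H₂) / [H⁺]^2 = 2.24 × 10^11.
E = E° − (0.0592/2) log Q = 1.18 − (0.0592/2)(11.351) = 0.844 V.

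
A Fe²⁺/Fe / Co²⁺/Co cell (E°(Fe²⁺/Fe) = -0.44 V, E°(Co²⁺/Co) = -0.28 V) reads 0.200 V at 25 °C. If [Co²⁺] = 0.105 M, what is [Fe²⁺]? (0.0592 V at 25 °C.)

From the Nernst equation, log Q = n(E° − E)/0.0592 = 2(0.16 − 0.200)/0.0592 = -1.351, so Q = 0.0445.
With Q = [Fe²⁺]/[Co²⁺] and the known concentrations, [Fe²⁺] in the numerator gives [Fe²⁺] = 0.0047 M.

0.0047 M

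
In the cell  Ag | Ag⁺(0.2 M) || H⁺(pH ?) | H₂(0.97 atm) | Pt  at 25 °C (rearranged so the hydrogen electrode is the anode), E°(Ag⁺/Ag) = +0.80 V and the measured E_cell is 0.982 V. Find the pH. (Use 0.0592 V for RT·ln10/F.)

pH = 3.78

E°_cell = 0.80 V and n = 2.
log Q = n(E° − E)/0.0592 = 2×(0.80 − 0.982)/0.0592 = -6.149.
With Q = [H⁺]^2 / ([Ag⁺]^2·P(H₂)), solving for [H⁺] gives log[H⁺] = -3.780, so pH = 3.78.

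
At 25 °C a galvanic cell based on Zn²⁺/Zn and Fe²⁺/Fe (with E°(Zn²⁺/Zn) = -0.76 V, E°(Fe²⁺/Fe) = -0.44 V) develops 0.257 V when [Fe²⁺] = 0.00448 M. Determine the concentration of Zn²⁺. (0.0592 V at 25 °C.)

From the Nernst equation, log Q = n(E° − E)/0.0592 = 2(0.32 − 0.257)/0.0592 = 2.128, so Q = 134.
With Q = [Zn²⁺]/[Fe²⁺] and the known concentrations, [Zn²⁺] in the numerator gives [Zn²⁺] = 0.6 M.

0.6 M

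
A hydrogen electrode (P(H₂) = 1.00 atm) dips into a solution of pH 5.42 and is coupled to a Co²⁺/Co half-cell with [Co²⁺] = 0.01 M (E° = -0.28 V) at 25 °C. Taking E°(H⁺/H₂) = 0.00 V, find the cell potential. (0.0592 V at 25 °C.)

0.018 V

The hydrogen couple is the cathode, so E°_cell = 0.28 V; n = 2.
[H⁺] = 10^(−5.42) = 3.8 × 10^-6 M, and Q = [Co²⁺]·P(H₂) / [H⁺]^2 = 6.92 × 10^8.
E = E° − (0.0592/2) log Q = 0.28 − (0.0592/2)(8.840) = 0.018 V.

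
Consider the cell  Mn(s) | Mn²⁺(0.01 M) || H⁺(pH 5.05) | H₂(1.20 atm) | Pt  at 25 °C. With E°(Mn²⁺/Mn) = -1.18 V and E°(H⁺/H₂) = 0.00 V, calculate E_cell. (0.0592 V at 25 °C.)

The hydrogen couple is the cathode, so E°_cell = 1.18 V; n = 2.
[H⁺] = 10^(−5.05) = 8.9 × 10^-6 M, and Q = [Mn²⁺]·P(H₂) / [H⁺]^2 = 1.51 × 10^8.
E = E° − (0.0592/2) log Q = 1.18 − (0.0592/2)(8.179) = 0.938 V.

0.94 V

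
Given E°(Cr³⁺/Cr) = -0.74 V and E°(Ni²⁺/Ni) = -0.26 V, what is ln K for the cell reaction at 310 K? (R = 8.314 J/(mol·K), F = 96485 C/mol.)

ln K = 107.8

E°_cell = -0.26 − (-0.74) = 0.48 V, with n = 6 electrons transferred.
At equilibrium E = 0, so the Nernst equation gives ln K = nFE°/RT = (6)(96485)(0.48)/((8.314)(310)) = 107.82.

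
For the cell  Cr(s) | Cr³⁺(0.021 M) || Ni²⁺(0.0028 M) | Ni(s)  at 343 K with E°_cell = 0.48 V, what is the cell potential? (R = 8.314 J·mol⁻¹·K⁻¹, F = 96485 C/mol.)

Balancing electrons gives n = 6; the reaction quotient is Q = [Cr³⁺]^2/[Ni²⁺]^3 = 2.01 × 10^4.
E = E° − (RT/nF) ln Q = 0.48 − (8.314×343)/(6×96485) × (9.908) = 0.480 − 0.049 = 0.431 V.

0.431 V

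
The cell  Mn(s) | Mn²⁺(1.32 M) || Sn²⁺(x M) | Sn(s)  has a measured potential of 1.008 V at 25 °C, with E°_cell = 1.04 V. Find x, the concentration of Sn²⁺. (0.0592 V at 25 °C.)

From the Nernst equation, log Q = n(E° − E)/0.0592 = 2(1.04 − 1.008)/0.0592 = 1.081, so Q = 12.1.
With Q = [Mn²⁺]/[Sn²⁺] and the known concentrations, [Sn²⁺] in the denominator gives [Sn²⁺] = 0.11 M.

0.11 M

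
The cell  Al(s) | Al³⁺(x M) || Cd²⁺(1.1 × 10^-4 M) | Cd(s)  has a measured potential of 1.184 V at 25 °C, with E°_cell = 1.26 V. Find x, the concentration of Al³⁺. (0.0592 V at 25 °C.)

0.0082 M

From the Nernst equation, log Q = n(E° − E)/0.0592 = 6(1.26 − 1.184)/0.0592 = 7.703, so Q = 5.04 × 10^7.
With Q = [Al³⁺]^2/[Cd²⁺]^3 and the known concentrations, [Al³⁺]^2 in the numerator gives [Al³⁺] = 0.0082 M.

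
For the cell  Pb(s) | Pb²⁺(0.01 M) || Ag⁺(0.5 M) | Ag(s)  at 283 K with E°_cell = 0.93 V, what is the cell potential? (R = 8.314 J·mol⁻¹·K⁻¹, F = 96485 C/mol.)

0.969 V

Balancing electrons gives n = 2; the reaction quotient is Q = [Pb²⁺]/[Ag⁺]^2 = 0.0400.
E = E° − (RT/nF) ln Q = 0.93 − (8.314×283)/(2×96485) × (-3.219) = 0.930 + 0.039 = 0.969 V.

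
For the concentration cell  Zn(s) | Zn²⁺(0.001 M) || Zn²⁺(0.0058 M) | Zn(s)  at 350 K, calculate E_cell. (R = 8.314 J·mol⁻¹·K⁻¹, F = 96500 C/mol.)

Both half-cells are Zn²⁺/Zn, so E°_cell = 0. The concentrated side is the cathode; the cell reaction moves Zn²⁺ from high to low concentration with n = 2.
Q = [Zn²⁺]_dilute/[Zn²⁺]_conc = 0.001/0.0058 = 0.172.
E = 0 − (RT/nF) ln Q = −((8.314×350)/(2×96500))(-1.758) = 0.0265 V.

0.027 V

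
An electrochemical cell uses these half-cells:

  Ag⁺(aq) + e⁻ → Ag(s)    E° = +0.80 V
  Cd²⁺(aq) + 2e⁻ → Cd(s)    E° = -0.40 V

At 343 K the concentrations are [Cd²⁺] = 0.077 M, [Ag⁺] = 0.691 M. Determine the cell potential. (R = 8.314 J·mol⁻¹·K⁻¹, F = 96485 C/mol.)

The Ag⁺/Ag couple has the higher reduction potential and acts as the cathode, so E°_cell = +0.80 − (-0.40) = 1.20 V.
Balancing electrons gives n = 2; the reaction quotient is Q = [Cd²⁺]/[Ag⁺]^2 = 0.161.
E = E° − (RT/nF) ln Q = 1.20 − (8.314×343)/(2×96485) × (-1.825) = 1.200 + 0.027 = 1.227 V.

1.23 V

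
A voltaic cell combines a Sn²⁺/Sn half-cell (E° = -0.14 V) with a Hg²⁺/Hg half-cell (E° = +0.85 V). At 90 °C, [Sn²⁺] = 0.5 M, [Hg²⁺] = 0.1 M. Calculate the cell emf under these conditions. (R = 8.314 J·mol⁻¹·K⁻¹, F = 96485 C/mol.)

0.965 V

The Hg²⁺/Hg couple has the higher reduction potential and acts as the cathode, so E°_cell = +0.85 − (-0.14) = 0.99 V.
Balancing electrons gives n = 2; the reaction quotient is Q = [Sn²⁺]/[Hg²⁺] = 5.00.
E = E° − (RT/nF) ln Q = 0.99 − (8.314×363)/(2×96485) × (1.609) = 0.990 − 0.025 = 0.965 V.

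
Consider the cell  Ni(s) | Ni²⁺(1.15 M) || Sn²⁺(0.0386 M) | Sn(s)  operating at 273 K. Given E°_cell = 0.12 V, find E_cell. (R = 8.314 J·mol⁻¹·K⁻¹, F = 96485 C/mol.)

Balancing electrons gives n = 2; the reaction quotient is Q = [Ni²⁺]/[Sn²⁺] = 29.8.
E = E° − (RT/nF) ln Q = 0.12 − (8.314×273)/(2×96485) × (3.394) = 0.120 − 0.040 = 0.080 V.

0.080 V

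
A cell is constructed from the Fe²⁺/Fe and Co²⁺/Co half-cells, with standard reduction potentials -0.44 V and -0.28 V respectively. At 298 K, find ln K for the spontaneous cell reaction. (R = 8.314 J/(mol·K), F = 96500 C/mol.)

ln K = 12.5

E°_cell = -0.28 − (-0.44) = 0.16 V, with n = 2 electrons transferred.
At equilibrium E = 0, so the Nernst equation gives ln K = nFE°/RT = (2)(96500)(0.16)/((8.314)(298)) = 12.46.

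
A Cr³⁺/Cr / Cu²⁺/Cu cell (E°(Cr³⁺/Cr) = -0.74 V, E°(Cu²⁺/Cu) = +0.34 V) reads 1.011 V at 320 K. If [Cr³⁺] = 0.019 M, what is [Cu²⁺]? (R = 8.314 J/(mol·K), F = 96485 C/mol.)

From the Nernst equation, ln Q = nF(E° − E)/RT = 6×96485×(1.08 − 1.011)/(8.314×320) = 15.014, so Q = 3.32 × 10^6.
With Q = [Cr³⁺]^2/[Cu²⁺]^3 and the known concentrations, [Cu²⁺]^3 in the denominator gives [Cu²⁺] = 4.8 × 10^-4 M.

4.8 × 10^-4 M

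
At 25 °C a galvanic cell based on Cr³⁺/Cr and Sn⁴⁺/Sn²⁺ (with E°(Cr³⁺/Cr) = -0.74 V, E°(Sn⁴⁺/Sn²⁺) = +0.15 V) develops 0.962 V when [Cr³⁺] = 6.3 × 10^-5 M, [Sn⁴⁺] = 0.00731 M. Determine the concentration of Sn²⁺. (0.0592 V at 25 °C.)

0.017 M

From the Nernst equation, log Q = n(E° − E)/0.0592 = 6(0.89 − 0.962)/0.0592 = -7.297, so Q = 5.04 × 10^-8.
With Q = [Cr³⁺]^2·[Sn²⁺]^3/[Sn⁴⁺]^3 and the known concentrations, [Sn²⁺]^3 in the numerator gives [Sn²⁺] = 0.017 M.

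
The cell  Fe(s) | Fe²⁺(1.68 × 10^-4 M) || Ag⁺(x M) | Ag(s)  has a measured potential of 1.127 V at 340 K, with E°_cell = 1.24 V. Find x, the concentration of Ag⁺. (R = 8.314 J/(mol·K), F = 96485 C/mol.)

From the Nernst equation, ln Q = nF(E° − E)/RT = 2×96485×(1.24 − 1.127)/(8.314×340) = 7.714, so Q = 2240.
With Q = [Fe²⁺]/[Ag⁺]^2 and the known concentrations, [Ag⁺]^2 in the denominator gives [Ag⁺] = 2.7 × 10^-4 M.

2.7 × 10^-4 M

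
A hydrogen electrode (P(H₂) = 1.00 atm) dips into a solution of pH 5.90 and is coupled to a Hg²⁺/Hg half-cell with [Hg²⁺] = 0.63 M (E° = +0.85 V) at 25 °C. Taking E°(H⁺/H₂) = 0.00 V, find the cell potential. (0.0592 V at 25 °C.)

1.19 V

The Hg²⁺/Hg couple is the cathode, so E°_cell = 0.85 V; n = 2.
[H⁺] = 10^(−5.90) = 1.3 × 10^-6 M, and Q = [H⁺]^2 / ([Hg²⁺]·P(H₂)) = 2.52 × 10^-12.
E = E° − (0.0592/2) log Q = 0.85 − (0.0592/2)(-11.599) = 1.193 V.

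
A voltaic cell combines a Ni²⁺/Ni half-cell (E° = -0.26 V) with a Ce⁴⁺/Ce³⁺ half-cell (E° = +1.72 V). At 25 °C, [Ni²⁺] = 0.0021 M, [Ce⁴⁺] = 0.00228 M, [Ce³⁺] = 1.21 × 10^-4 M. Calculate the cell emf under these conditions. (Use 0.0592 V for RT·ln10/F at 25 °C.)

The Ce⁴⁺/Ce³⁺ couple has the higher reduction potential and acts as the cathode, so E°_cell = +1.72 − (-0.26) = 1.98 V.
Balancing electrons gives n = 2; the reaction quotient is Q = [Ni²⁺]·[Ce³⁺]^2/[Ce⁴⁺]^2 = 5.91 × 10^-6.
At 25 °C, E = E° − (0.0592/n) log Q = 1.98 − (0.0592/2)(-5.228) = 1.980 + 0.155 = 2.135 V.

2.13 V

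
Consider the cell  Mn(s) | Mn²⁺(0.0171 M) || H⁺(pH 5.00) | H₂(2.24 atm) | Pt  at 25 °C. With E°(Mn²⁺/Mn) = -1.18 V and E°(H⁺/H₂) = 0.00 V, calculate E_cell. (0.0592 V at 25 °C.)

The hydrogen couple is the cathode, so E°_cell = 1.18 V; n = 2.
[H⁺] = 10^(−5.00) = 1 × 10^-5 M, and Q = [Mn²⁺]·P(H₂) / [H⁺]^2 = 3.83 × 10^8.
E = E° − (0.0592/2) log Q = 1.18 − (0.0592/2)(8.583) = 0.926 V.

0.93 V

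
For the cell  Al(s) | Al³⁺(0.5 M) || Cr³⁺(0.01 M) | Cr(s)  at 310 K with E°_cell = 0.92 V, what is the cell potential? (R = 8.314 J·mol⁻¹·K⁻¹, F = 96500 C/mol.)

0.885 V

Balancing electrons gives n = 3; the reaction quotient is Q = [Al³⁺]/[Cr³⁺] = 50.0.
E = E° − (RT/nF) ln Q = 0.92 − (8.314×310)/(3×96500) × (3.912) = 0.920 − 0.035 = 0.885 V.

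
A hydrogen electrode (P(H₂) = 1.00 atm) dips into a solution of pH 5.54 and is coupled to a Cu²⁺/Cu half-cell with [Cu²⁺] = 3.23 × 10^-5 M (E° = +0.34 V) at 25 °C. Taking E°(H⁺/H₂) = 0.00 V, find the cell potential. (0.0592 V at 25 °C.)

The Cu²⁺/Cu couple is the cathode, so E°_cell = 0.34 V; n = 2.
[H⁺] = 10^(−5.54) = 2.9 × 10^-6 M, and Q = [H⁺]^2 / ([Cu²⁺]·P(H₂)) = 2.58 × 10^-7.
E = E° − (0.0592/2) log Q = 0.34 − (0.0592/2)(-6.589) = 0.535 V.

0.54 V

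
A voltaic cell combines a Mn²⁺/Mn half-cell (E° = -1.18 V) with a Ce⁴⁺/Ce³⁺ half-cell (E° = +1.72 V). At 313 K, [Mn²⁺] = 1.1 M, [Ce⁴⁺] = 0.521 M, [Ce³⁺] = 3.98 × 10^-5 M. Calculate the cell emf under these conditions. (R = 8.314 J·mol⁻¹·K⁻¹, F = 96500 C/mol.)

The Ce⁴⁺/Ce³⁺ couple has the higher reduction potential and acts as the cathode, so E°_cell = +1.72 − (-1.18) = 2.90 V.
Balancing electrons gives n = 2; the reaction quotient is Q = [Mn²⁺]·[Ce³⁺]^2/[Ce⁴⁺]^2 = 6.42 × 10^-9.
E = E° − (RT/nF) ln Q = 2.90 − (8.314×313)/(2×96500) × (-18.864) = 2.900 + 0.254 = 3.154 V.

3.15 V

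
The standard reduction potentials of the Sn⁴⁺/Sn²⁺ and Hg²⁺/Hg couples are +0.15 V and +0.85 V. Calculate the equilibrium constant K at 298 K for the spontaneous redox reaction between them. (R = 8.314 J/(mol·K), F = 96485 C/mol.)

E°_cell = +0.85 − (+0.15) = 0.70 V, with n = 2 electrons transferred.
At equilibrium E = 0, so the Nernst equation gives ln K = nFE°/RT = (2)(96485)(0.70)/((8.314)(298)) = 54.52.
K = e^54.52 = 4.8 × 10^23.

4.8 × 10^23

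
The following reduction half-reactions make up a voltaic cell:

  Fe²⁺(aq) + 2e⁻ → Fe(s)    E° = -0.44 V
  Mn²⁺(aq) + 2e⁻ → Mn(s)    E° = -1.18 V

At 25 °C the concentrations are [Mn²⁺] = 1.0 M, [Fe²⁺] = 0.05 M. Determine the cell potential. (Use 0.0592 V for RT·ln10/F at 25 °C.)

0.701 V

The Fe²⁺/Fe couple has the higher reduction potential and acts as the cathode, so E°_cell = -0.44 − (-1.18) = 0.74 V.
Balancing electrons gives n = 2; the reaction quotient is Q = [Mn²⁺]/[Fe²⁺] = 20.0.
At 25 °C, E = E° − (0.0592/n) log Q = 0.74 − (0.0592/2)(1.301) = 0.740 − 0.039 = 0.701 V.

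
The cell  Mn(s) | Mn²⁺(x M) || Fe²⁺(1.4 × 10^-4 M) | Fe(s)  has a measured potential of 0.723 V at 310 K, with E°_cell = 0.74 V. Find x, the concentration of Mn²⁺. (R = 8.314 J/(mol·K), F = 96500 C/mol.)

From the Nernst equation, ln Q = nF(E° − E)/RT = 2×96500×(0.74 − 0.723)/(8.314×310) = 1.273, so Q = 3.57.
With Q = [Mn²⁺]/[Fe²⁺] and the known concentrations, [Mn²⁺] in the numerator gives [Mn²⁺] = 5 × 10^-4 M.

5 × 10^-4 M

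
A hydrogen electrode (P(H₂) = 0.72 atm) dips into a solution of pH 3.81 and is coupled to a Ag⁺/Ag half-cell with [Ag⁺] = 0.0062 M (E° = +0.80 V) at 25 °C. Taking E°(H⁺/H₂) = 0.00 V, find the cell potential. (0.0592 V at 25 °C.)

0.89 V

The Ag⁺/Ag couple is the cathode, so E°_cell = 0.80 V; n = 2.
[H⁺] = 10^(−3.81) = 1.5 × 10^-4 M, and Q = [H⁺]^2 / ([Ag⁺]^2·P(H₂)) = 8.67 × 10^-4.
E = E° − (0.0592/2) log Q = 0.80 − (0.0592/2)(-3.062) = 0.891 V.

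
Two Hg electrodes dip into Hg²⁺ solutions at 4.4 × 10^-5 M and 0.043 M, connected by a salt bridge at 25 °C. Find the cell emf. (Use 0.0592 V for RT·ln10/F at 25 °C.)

0.089 V

Both half-cells are Hg²⁺/Hg, so E°_cell = 0. The concentrated side is the cathode; the cell reaction moves Hg²⁺ from high to low concentration with n = 2.
Q = [Hg²⁺]_dilute/[Hg²⁺]_conc = 4.4 × 10^-5/0.043 = 0.00102.
E = 0 − (0.0592/2) log Q = −(0.0592/2)(-2.990) = 0.0885 V.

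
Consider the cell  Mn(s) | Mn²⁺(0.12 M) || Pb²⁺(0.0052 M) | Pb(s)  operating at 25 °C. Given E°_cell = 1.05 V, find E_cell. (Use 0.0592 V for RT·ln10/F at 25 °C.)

1.01 V

Balancing electrons gives n = 2; the reaction quotient is Q = [Mn²⁺]/[Pb²⁺] = 23.1.
At 25 °C, E = E° − (0.0592/n) log Q = 1.05 − (0.0592/2)(1.363) = 1.050 − 0.040 = 1.010 V.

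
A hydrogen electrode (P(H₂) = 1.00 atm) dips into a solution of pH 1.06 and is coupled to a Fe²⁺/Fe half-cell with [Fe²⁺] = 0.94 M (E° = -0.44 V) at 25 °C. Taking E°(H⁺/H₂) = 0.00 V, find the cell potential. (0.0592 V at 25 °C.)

The hydrogen couple is the cathode, so E°_cell = 0.44 V; n = 2.
[H⁺] = 10^(−1.06) = 0.087 M, and Q = [Fe²⁺]·P(H₂) / [H⁺]^2 = 124.
E = E° − (0.0592/2) log Q = 0.44 − (0.0592/2)(2.093) = 0.378 V.

0.38 V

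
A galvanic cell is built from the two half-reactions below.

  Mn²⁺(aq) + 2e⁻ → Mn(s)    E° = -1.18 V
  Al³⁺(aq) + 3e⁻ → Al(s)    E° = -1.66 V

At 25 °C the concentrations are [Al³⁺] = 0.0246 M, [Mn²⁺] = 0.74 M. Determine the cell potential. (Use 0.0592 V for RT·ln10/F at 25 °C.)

The Mn²⁺/Mn couple has the higher reduction potential and acts as the cathode, so E°_cell = -1.18 − (-1.66) = 0.48 V.
Balancing electrons gives n = 6; the reaction quotient is Q = [Al³⁺]^2/[Mn²⁺]^3 = 0.00149.
At 25 °C, E = E° − (0.0592/n) log Q = 0.48 − (0.0592/6)(-2.826) = 0.480 + 0.028 = 0.508 V.

0.508 V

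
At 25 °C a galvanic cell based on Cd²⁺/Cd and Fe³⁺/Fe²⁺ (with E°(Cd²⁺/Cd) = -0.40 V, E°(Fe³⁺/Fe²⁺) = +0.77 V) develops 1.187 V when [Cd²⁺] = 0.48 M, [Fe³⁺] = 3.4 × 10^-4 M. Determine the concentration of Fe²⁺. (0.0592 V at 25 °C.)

2.5 × 10^-4 M

From the Nernst equation, log Q = n(E° − E)/0.0592 = 2(1.17 − 1.187)/0.0592 = -0.574, so Q = 0.266.
With Q = [Cd²⁺]·[Fe²⁺]^2/[Fe³⁺]^2 and the known concentrations, [Fe²⁺]^2 in the numerator gives [Fe²⁺] = 2.5 × 10^-4 M.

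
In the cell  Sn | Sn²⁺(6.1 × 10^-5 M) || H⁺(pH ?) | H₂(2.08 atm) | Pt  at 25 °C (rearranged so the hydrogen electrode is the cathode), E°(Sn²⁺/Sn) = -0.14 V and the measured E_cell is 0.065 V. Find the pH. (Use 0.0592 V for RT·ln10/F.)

E°_cell = 0.14 V and n = 2.
log Q = n(E° − E)/0.0592 = 2×(0.14 − 0.065)/0.0592 = 2.534.
With Q = [Sn²⁺]·P(H₂) / [H⁺]^2, solving for [H⁺] gives log[H⁺] = -3.215, so pH = 3.22.

pH = 3.22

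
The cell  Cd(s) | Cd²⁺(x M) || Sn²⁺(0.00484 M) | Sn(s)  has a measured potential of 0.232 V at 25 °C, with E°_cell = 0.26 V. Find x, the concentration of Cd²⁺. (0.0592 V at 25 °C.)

0.043 M

From the Nernst equation, log Q = n(E° − E)/0.0592 = 2(0.26 − 0.232)/0.0592 = 0.946, so Q = 8.83.
With Q = [Cd²⁺]/[Sn²⁺] and the known concentrations, [Cd²⁺] in the numerator gives [Cd²⁺] = 0.043 M.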